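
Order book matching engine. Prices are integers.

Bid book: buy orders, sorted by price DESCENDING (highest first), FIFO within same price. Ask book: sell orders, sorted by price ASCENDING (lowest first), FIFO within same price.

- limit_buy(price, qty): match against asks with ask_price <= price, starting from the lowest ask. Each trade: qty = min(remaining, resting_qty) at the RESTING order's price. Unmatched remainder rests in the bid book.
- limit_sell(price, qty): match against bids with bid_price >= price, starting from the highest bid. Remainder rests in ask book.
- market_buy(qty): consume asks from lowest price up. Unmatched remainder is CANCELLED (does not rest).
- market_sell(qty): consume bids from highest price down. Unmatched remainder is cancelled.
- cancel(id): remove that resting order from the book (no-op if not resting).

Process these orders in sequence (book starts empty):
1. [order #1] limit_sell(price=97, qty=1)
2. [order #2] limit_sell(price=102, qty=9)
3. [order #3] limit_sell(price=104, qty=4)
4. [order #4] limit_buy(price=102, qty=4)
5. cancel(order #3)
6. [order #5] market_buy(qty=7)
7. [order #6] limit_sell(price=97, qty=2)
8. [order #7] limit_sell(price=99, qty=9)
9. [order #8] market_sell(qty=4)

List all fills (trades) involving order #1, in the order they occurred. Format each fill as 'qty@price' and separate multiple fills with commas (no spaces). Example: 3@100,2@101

After op 1 [order #1] limit_sell(price=97, qty=1): fills=none; bids=[-] asks=[#1:1@97]
After op 2 [order #2] limit_sell(price=102, qty=9): fills=none; bids=[-] asks=[#1:1@97 #2:9@102]
After op 3 [order #3] limit_sell(price=104, qty=4): fills=none; bids=[-] asks=[#1:1@97 #2:9@102 #3:4@104]
After op 4 [order #4] limit_buy(price=102, qty=4): fills=#4x#1:1@97 #4x#2:3@102; bids=[-] asks=[#2:6@102 #3:4@104]
After op 5 cancel(order #3): fills=none; bids=[-] asks=[#2:6@102]
After op 6 [order #5] market_buy(qty=7): fills=#5x#2:6@102; bids=[-] asks=[-]
After op 7 [order #6] limit_sell(price=97, qty=2): fills=none; bids=[-] asks=[#6:2@97]
After op 8 [order #7] limit_sell(price=99, qty=9): fills=none; bids=[-] asks=[#6:2@97 #7:9@99]
After op 9 [order #8] market_sell(qty=4): fills=none; bids=[-] asks=[#6:2@97 #7:9@99]

Answer: 1@97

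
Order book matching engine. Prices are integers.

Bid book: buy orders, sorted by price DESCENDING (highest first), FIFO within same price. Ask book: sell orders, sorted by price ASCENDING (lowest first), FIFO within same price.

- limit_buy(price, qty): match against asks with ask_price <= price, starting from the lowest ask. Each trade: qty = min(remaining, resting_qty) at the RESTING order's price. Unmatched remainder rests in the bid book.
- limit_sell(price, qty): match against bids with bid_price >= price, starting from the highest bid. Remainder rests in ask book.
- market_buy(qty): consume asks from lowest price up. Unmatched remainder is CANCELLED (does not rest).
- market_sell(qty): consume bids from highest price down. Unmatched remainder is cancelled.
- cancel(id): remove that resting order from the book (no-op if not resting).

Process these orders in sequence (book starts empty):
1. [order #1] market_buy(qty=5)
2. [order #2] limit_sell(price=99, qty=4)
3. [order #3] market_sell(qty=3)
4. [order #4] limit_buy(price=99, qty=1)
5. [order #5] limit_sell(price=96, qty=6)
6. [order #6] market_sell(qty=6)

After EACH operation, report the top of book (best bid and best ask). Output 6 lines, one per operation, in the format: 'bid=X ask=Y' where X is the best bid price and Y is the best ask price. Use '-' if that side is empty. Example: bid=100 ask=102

Answer: bid=- ask=-
bid=- ask=99
bid=- ask=99
bid=- ask=99
bid=- ask=96
bid=- ask=96

Derivation:
After op 1 [order #1] market_buy(qty=5): fills=none; bids=[-] asks=[-]
After op 2 [order #2] limit_sell(price=99, qty=4): fills=none; bids=[-] asks=[#2:4@99]
After op 3 [order #3] market_sell(qty=3): fills=none; bids=[-] asks=[#2:4@99]
After op 4 [order #4] limit_buy(price=99, qty=1): fills=#4x#2:1@99; bids=[-] asks=[#2:3@99]
After op 5 [order #5] limit_sell(price=96, qty=6): fills=none; bids=[-] asks=[#5:6@96 #2:3@99]
After op 6 [order #6] market_sell(qty=6): fills=none; bids=[-] asks=[#5:6@96 #2:3@99]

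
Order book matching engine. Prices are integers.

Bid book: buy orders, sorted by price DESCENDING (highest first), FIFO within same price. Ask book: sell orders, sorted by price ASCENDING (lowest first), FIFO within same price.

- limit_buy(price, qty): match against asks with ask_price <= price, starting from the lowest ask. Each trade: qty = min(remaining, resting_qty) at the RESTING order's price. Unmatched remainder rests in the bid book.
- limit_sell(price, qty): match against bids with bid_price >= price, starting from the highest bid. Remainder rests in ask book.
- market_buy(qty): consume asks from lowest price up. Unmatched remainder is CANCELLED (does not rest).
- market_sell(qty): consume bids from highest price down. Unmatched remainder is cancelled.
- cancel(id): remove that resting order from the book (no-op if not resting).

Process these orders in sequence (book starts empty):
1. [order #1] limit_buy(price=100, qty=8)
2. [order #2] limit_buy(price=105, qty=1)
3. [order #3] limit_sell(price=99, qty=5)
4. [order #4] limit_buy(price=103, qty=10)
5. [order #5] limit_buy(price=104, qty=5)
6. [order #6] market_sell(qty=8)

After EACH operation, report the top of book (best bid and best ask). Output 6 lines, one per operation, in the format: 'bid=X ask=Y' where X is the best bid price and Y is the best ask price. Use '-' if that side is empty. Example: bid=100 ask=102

Answer: bid=100 ask=-
bid=105 ask=-
bid=100 ask=-
bid=103 ask=-
bid=104 ask=-
bid=103 ask=-

Derivation:
After op 1 [order #1] limit_buy(price=100, qty=8): fills=none; bids=[#1:8@100] asks=[-]
After op 2 [order #2] limit_buy(price=105, qty=1): fills=none; bids=[#2:1@105 #1:8@100] asks=[-]
After op 3 [order #3] limit_sell(price=99, qty=5): fills=#2x#3:1@105 #1x#3:4@100; bids=[#1:4@100] asks=[-]
After op 4 [order #4] limit_buy(price=103, qty=10): fills=none; bids=[#4:10@103 #1:4@100] asks=[-]
After op 5 [order #5] limit_buy(price=104, qty=5): fills=none; bids=[#5:5@104 #4:10@103 #1:4@100] asks=[-]
After op 6 [order #6] market_sell(qty=8): fills=#5x#6:5@104 #4x#6:3@103; bids=[#4:7@103 #1:4@100] asks=[-]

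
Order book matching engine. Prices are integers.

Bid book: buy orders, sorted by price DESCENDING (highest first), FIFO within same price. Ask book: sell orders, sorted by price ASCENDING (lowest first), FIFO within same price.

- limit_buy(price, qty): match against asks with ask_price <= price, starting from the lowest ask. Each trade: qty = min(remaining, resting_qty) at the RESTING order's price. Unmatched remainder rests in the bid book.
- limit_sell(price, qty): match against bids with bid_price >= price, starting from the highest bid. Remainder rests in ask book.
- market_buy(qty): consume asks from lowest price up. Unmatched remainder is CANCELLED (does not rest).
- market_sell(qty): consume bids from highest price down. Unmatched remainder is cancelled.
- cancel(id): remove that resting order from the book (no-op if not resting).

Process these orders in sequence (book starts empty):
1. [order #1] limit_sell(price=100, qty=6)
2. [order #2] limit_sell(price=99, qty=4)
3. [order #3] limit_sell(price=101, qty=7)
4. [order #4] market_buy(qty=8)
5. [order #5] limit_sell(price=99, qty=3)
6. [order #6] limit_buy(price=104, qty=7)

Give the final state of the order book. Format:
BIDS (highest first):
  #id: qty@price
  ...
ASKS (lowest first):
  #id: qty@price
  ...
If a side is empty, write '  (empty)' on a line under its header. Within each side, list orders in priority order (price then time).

Answer: BIDS (highest first):
  (empty)
ASKS (lowest first):
  #3: 5@101

Derivation:
After op 1 [order #1] limit_sell(price=100, qty=6): fills=none; bids=[-] asks=[#1:6@100]
After op 2 [order #2] limit_sell(price=99, qty=4): fills=none; bids=[-] asks=[#2:4@99 #1:6@100]
After op 3 [order #3] limit_sell(price=101, qty=7): fills=none; bids=[-] asks=[#2:4@99 #1:6@100 #3:7@101]
After op 4 [order #4] market_buy(qty=8): fills=#4x#2:4@99 #4x#1:4@100; bids=[-] asks=[#1:2@100 #3:7@101]
After op 5 [order #5] limit_sell(price=99, qty=3): fills=none; bids=[-] asks=[#5:3@99 #1:2@100 #3:7@101]
After op 6 [order #6] limit_buy(price=104, qty=7): fills=#6x#5:3@99 #6x#1:2@100 #6x#3:2@101; bids=[-] asks=[#3:5@101]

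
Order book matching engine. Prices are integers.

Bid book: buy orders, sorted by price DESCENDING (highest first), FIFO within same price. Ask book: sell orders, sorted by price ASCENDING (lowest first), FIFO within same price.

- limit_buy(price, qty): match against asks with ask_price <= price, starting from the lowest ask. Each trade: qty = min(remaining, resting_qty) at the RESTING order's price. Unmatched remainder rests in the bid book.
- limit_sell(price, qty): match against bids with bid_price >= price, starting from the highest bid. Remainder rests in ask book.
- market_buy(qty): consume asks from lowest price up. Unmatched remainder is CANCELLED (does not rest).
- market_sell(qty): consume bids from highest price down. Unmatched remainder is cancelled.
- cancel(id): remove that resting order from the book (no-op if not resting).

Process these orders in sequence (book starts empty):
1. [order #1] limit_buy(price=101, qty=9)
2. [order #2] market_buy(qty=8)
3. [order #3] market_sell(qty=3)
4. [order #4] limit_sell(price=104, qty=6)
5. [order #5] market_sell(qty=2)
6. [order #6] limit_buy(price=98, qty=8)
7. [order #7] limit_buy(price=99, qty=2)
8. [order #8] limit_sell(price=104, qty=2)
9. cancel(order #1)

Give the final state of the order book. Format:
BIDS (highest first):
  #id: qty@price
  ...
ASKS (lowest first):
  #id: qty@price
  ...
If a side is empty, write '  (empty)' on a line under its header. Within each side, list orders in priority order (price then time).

Answer: BIDS (highest first):
  #7: 2@99
  #6: 8@98
ASKS (lowest first):
  #4: 6@104
  #8: 2@104

Derivation:
After op 1 [order #1] limit_buy(price=101, qty=9): fills=none; bids=[#1:9@101] asks=[-]
After op 2 [order #2] market_buy(qty=8): fills=none; bids=[#1:9@101] asks=[-]
After op 3 [order #3] market_sell(qty=3): fills=#1x#3:3@101; bids=[#1:6@101] asks=[-]
After op 4 [order #4] limit_sell(price=104, qty=6): fills=none; bids=[#1:6@101] asks=[#4:6@104]
After op 5 [order #5] market_sell(qty=2): fills=#1x#5:2@101; bids=[#1:4@101] asks=[#4:6@104]
After op 6 [order #6] limit_buy(price=98, qty=8): fills=none; bids=[#1:4@101 #6:8@98] asks=[#4:6@104]
After op 7 [order #7] limit_buy(price=99, qty=2): fills=none; bids=[#1:4@101 #7:2@99 #6:8@98] asks=[#4:6@104]
After op 8 [order #8] limit_sell(price=104, qty=2): fills=none; bids=[#1:4@101 #7:2@99 #6:8@98] asks=[#4:6@104 #8:2@104]
After op 9 cancel(order #1): fills=none; bids=[#7:2@99 #6:8@98] asks=[#4:6@104 #8:2@104]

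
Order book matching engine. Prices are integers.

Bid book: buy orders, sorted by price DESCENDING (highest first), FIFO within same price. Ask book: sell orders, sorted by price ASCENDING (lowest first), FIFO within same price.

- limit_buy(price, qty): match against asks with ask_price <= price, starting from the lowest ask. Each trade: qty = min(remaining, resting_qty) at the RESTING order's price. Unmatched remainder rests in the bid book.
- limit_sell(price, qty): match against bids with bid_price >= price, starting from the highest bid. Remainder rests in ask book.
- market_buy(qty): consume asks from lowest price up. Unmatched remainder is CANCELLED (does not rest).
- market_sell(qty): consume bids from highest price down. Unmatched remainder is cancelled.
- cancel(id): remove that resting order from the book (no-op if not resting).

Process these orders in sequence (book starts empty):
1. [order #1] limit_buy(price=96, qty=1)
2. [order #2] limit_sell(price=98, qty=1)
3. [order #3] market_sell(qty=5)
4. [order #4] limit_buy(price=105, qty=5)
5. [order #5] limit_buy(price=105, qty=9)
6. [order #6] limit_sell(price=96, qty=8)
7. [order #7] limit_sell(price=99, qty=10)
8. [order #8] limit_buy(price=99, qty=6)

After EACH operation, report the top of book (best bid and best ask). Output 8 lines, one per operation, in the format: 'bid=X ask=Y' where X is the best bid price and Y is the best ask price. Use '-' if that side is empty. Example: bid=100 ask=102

After op 1 [order #1] limit_buy(price=96, qty=1): fills=none; bids=[#1:1@96] asks=[-]
After op 2 [order #2] limit_sell(price=98, qty=1): fills=none; bids=[#1:1@96] asks=[#2:1@98]
After op 3 [order #3] market_sell(qty=5): fills=#1x#3:1@96; bids=[-] asks=[#2:1@98]
After op 4 [order #4] limit_buy(price=105, qty=5): fills=#4x#2:1@98; bids=[#4:4@105] asks=[-]
After op 5 [order #5] limit_buy(price=105, qty=9): fills=none; bids=[#4:4@105 #5:9@105] asks=[-]
After op 6 [order #6] limit_sell(price=96, qty=8): fills=#4x#6:4@105 #5x#6:4@105; bids=[#5:5@105] asks=[-]
After op 7 [order #7] limit_sell(price=99, qty=10): fills=#5x#7:5@105; bids=[-] asks=[#7:5@99]
After op 8 [order #8] limit_buy(price=99, qty=6): fills=#8x#7:5@99; bids=[#8:1@99] asks=[-]

Answer: bid=96 ask=-
bid=96 ask=98
bid=- ask=98
bid=105 ask=-
bid=105 ask=-
bid=105 ask=-
bid=- ask=99
bid=99 ask=-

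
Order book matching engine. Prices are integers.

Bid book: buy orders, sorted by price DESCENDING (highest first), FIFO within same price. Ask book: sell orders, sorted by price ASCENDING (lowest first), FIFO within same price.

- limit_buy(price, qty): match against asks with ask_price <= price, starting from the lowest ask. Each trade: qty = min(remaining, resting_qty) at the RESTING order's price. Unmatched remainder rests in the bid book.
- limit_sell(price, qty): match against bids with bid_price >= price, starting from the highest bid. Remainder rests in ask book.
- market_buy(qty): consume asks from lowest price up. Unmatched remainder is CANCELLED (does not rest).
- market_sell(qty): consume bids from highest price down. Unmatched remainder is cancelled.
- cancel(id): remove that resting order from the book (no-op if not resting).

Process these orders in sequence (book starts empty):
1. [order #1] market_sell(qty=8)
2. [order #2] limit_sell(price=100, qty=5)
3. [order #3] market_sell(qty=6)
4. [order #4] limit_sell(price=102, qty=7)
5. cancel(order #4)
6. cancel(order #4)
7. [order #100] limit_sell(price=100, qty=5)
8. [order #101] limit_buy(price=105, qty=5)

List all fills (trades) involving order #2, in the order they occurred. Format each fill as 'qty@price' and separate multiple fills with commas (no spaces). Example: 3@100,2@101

Answer: 5@100

Derivation:
After op 1 [order #1] market_sell(qty=8): fills=none; bids=[-] asks=[-]
After op 2 [order #2] limit_sell(price=100, qty=5): fills=none; bids=[-] asks=[#2:5@100]
After op 3 [order #3] market_sell(qty=6): fills=none; bids=[-] asks=[#2:5@100]
After op 4 [order #4] limit_sell(price=102, qty=7): fills=none; bids=[-] asks=[#2:5@100 #4:7@102]
After op 5 cancel(order #4): fills=none; bids=[-] asks=[#2:5@100]
After op 6 cancel(order #4): fills=none; bids=[-] asks=[#2:5@100]
After op 7 [order #100] limit_sell(price=100, qty=5): fills=none; bids=[-] asks=[#2:5@100 #100:5@100]
After op 8 [order #101] limit_buy(price=105, qty=5): fills=#101x#2:5@100; bids=[-] asks=[#100:5@100]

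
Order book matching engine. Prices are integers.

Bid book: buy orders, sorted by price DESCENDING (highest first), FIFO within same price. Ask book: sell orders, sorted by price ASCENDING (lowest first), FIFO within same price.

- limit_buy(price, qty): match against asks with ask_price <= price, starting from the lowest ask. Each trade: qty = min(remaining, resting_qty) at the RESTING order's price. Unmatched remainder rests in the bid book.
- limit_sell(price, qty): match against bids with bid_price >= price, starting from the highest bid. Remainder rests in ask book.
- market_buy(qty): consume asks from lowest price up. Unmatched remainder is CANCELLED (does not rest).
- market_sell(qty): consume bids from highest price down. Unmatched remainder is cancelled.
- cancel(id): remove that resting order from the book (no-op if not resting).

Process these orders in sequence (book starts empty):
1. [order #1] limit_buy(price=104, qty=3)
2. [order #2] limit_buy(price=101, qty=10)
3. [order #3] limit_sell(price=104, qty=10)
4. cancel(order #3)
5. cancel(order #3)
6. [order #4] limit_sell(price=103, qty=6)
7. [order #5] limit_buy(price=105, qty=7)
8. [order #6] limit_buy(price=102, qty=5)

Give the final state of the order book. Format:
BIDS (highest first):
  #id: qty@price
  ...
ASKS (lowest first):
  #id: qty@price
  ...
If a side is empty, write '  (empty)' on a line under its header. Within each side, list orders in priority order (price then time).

After op 1 [order #1] limit_buy(price=104, qty=3): fills=none; bids=[#1:3@104] asks=[-]
After op 2 [order #2] limit_buy(price=101, qty=10): fills=none; bids=[#1:3@104 #2:10@101] asks=[-]
After op 3 [order #3] limit_sell(price=104, qty=10): fills=#1x#3:3@104; bids=[#2:10@101] asks=[#3:7@104]
After op 4 cancel(order #3): fills=none; bids=[#2:10@101] asks=[-]
After op 5 cancel(order #3): fills=none; bids=[#2:10@101] asks=[-]
After op 6 [order #4] limit_sell(price=103, qty=6): fills=none; bids=[#2:10@101] asks=[#4:6@103]
After op 7 [order #5] limit_buy(price=105, qty=7): fills=#5x#4:6@103; bids=[#5:1@105 #2:10@101] asks=[-]
After op 8 [order #6] limit_buy(price=102, qty=5): fills=none; bids=[#5:1@105 #6:5@102 #2:10@101] asks=[-]

Answer: BIDS (highest first):
  #5: 1@105
  #6: 5@102
  #2: 10@101
ASKS (lowest first):
  (empty)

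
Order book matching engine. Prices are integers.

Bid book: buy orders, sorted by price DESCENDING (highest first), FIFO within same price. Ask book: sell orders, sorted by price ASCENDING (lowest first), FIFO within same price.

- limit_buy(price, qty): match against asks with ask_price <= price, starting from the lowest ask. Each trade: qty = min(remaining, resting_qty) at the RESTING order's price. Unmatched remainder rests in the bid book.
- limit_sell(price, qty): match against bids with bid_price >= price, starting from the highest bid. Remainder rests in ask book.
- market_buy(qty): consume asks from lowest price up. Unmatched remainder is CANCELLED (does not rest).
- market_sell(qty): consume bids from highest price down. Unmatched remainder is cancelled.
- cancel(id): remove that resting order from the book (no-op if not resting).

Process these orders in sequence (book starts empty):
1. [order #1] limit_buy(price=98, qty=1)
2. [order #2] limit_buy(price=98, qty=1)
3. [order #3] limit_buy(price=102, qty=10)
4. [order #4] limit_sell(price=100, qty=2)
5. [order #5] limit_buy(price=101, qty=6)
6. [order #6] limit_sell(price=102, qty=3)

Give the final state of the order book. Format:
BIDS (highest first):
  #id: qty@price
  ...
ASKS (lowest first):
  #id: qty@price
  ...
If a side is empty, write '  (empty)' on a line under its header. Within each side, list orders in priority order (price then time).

After op 1 [order #1] limit_buy(price=98, qty=1): fills=none; bids=[#1:1@98] asks=[-]
After op 2 [order #2] limit_buy(price=98, qty=1): fills=none; bids=[#1:1@98 #2:1@98] asks=[-]
After op 3 [order #3] limit_buy(price=102, qty=10): fills=none; bids=[#3:10@102 #1:1@98 #2:1@98] asks=[-]
After op 4 [order #4] limit_sell(price=100, qty=2): fills=#3x#4:2@102; bids=[#3:8@102 #1:1@98 #2:1@98] asks=[-]
After op 5 [order #5] limit_buy(price=101, qty=6): fills=none; bids=[#3:8@102 #5:6@101 #1:1@98 #2:1@98] asks=[-]
After op 6 [order #6] limit_sell(price=102, qty=3): fills=#3x#6:3@102; bids=[#3:5@102 #5:6@101 #1:1@98 #2:1@98] asks=[-]

Answer: BIDS (highest first):
  #3: 5@102
  #5: 6@101
  #1: 1@98
  #2: 1@98
ASKS (lowest first):
  (empty)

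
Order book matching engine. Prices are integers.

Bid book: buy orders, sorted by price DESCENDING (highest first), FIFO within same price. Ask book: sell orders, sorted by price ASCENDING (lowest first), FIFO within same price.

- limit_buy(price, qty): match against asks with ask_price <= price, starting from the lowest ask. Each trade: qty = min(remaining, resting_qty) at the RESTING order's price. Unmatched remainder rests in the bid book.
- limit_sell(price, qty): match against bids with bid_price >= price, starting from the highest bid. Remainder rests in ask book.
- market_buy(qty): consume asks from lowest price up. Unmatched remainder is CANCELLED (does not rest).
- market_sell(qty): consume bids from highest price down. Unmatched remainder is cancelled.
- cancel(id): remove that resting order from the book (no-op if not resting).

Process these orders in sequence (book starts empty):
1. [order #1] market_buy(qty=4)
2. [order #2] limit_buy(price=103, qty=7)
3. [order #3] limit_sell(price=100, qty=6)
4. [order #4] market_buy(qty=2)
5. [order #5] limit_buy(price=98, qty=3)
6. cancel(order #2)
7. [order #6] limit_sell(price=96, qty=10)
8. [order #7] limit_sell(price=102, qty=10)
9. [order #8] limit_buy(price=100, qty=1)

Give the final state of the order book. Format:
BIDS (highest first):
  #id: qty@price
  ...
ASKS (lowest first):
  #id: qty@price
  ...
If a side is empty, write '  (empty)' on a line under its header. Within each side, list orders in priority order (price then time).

After op 1 [order #1] market_buy(qty=4): fills=none; bids=[-] asks=[-]
After op 2 [order #2] limit_buy(price=103, qty=7): fills=none; bids=[#2:7@103] asks=[-]
After op 3 [order #3] limit_sell(price=100, qty=6): fills=#2x#3:6@103; bids=[#2:1@103] asks=[-]
After op 4 [order #4] market_buy(qty=2): fills=none; bids=[#2:1@103] asks=[-]
After op 5 [order #5] limit_buy(price=98, qty=3): fills=none; bids=[#2:1@103 #5:3@98] asks=[-]
After op 6 cancel(order #2): fills=none; bids=[#5:3@98] asks=[-]
After op 7 [order #6] limit_sell(price=96, qty=10): fills=#5x#6:3@98; bids=[-] asks=[#6:7@96]
After op 8 [order #7] limit_sell(price=102, qty=10): fills=none; bids=[-] asks=[#6:7@96 #7:10@102]
After op 9 [order #8] limit_buy(price=100, qty=1): fills=#8x#6:1@96; bids=[-] asks=[#6:6@96 #7:10@102]

Answer: BIDS (highest first):
  (empty)
ASKS (lowest first):
  #6: 6@96
  #7: 10@102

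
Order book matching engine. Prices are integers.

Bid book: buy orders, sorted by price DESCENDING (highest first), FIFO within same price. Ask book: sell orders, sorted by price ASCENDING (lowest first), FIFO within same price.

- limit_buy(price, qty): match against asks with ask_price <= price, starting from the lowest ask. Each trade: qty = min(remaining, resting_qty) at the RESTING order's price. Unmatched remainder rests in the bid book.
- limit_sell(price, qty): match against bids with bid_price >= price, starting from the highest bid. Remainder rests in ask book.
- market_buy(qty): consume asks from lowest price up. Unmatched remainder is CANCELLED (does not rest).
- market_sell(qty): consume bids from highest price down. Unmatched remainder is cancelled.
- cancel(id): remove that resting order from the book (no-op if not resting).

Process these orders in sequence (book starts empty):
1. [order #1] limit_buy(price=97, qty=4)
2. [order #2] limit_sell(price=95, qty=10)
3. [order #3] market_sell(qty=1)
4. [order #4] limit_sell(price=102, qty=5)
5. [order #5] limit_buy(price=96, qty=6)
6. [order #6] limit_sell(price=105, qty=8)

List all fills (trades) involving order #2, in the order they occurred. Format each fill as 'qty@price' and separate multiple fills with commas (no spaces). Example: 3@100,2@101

After op 1 [order #1] limit_buy(price=97, qty=4): fills=none; bids=[#1:4@97] asks=[-]
After op 2 [order #2] limit_sell(price=95, qty=10): fills=#1x#2:4@97; bids=[-] asks=[#2:6@95]
After op 3 [order #3] market_sell(qty=1): fills=none; bids=[-] asks=[#2:6@95]
After op 4 [order #4] limit_sell(price=102, qty=5): fills=none; bids=[-] asks=[#2:6@95 #4:5@102]
After op 5 [order #5] limit_buy(price=96, qty=6): fills=#5x#2:6@95; bids=[-] asks=[#4:5@102]
After op 6 [order #6] limit_sell(price=105, qty=8): fills=none; bids=[-] asks=[#4:5@102 #6:8@105]

Answer: 4@97,6@95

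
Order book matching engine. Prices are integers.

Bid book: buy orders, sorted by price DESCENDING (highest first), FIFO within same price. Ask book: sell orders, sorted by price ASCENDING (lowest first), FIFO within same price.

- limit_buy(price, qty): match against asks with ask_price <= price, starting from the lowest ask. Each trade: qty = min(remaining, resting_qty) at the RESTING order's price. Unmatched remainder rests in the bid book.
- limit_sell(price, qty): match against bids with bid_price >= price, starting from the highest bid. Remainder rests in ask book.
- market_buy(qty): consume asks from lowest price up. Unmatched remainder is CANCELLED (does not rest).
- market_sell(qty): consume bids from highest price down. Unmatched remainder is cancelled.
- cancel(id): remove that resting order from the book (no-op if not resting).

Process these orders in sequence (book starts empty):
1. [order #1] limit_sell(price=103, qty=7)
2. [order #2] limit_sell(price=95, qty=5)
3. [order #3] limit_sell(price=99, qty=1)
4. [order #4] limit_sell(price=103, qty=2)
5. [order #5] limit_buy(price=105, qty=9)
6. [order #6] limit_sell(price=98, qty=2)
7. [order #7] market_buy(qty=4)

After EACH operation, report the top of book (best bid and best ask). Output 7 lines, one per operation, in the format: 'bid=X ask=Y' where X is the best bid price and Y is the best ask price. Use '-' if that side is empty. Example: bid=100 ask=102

Answer: bid=- ask=103
bid=- ask=95
bid=- ask=95
bid=- ask=95
bid=- ask=103
bid=- ask=98
bid=- ask=103

Derivation:
After op 1 [order #1] limit_sell(price=103, qty=7): fills=none; bids=[-] asks=[#1:7@103]
After op 2 [order #2] limit_sell(price=95, qty=5): fills=none; bids=[-] asks=[#2:5@95 #1:7@103]
After op 3 [order #3] limit_sell(price=99, qty=1): fills=none; bids=[-] asks=[#2:5@95 #3:1@99 #1:7@103]
After op 4 [order #4] limit_sell(price=103, qty=2): fills=none; bids=[-] asks=[#2:5@95 #3:1@99 #1:7@103 #4:2@103]
After op 5 [order #5] limit_buy(price=105, qty=9): fills=#5x#2:5@95 #5x#3:1@99 #5x#1:3@103; bids=[-] asks=[#1:4@103 #4:2@103]
After op 6 [order #6] limit_sell(price=98, qty=2): fills=none; bids=[-] asks=[#6:2@98 #1:4@103 #4:2@103]
After op 7 [order #7] market_buy(qty=4): fills=#7x#6:2@98 #7x#1:2@103; bids=[-] asks=[#1:2@103 #4:2@103]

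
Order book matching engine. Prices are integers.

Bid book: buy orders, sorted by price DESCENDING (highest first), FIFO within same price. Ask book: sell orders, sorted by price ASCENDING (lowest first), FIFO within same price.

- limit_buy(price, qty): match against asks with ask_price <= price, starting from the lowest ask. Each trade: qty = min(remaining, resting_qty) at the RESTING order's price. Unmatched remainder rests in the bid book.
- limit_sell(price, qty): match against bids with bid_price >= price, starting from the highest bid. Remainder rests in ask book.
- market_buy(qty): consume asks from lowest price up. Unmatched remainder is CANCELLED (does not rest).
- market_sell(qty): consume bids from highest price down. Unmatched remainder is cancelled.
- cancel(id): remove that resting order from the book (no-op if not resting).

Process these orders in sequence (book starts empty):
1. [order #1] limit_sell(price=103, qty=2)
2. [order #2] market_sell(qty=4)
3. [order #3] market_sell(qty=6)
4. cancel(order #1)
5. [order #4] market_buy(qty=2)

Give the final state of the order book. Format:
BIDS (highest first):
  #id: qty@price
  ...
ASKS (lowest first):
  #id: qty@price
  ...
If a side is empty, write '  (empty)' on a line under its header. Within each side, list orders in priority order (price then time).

Answer: BIDS (highest first):
  (empty)
ASKS (lowest first):
  (empty)

Derivation:
After op 1 [order #1] limit_sell(price=103, qty=2): fills=none; bids=[-] asks=[#1:2@103]
After op 2 [order #2] market_sell(qty=4): fills=none; bids=[-] asks=[#1:2@103]
After op 3 [order #3] market_sell(qty=6): fills=none; bids=[-] asks=[#1:2@103]
After op 4 cancel(order #1): fills=none; bids=[-] asks=[-]
After op 5 [order #4] market_buy(qty=2): fills=none; bids=[-] asks=[-]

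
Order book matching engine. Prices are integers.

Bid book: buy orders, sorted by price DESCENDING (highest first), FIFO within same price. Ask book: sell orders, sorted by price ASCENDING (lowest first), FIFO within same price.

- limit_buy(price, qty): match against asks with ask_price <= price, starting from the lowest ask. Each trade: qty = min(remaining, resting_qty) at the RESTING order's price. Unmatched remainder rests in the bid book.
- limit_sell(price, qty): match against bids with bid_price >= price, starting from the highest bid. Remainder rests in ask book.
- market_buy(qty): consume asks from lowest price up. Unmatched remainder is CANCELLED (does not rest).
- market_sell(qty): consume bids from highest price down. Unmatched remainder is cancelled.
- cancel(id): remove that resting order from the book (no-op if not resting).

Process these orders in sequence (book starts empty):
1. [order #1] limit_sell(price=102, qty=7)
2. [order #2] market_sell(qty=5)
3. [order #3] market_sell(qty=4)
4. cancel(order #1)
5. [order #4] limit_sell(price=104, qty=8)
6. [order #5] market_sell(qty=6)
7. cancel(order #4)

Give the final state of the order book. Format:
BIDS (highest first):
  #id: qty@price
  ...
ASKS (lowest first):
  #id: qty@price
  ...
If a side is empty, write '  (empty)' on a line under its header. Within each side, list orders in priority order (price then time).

Answer: BIDS (highest first):
  (empty)
ASKS (lowest first):
  (empty)

Derivation:
After op 1 [order #1] limit_sell(price=102, qty=7): fills=none; bids=[-] asks=[#1:7@102]
After op 2 [order #2] market_sell(qty=5): fills=none; bids=[-] asks=[#1:7@102]
After op 3 [order #3] market_sell(qty=4): fills=none; bids=[-] asks=[#1:7@102]
After op 4 cancel(order #1): fills=none; bids=[-] asks=[-]
After op 5 [order #4] limit_sell(price=104, qty=8): fills=none; bids=[-] asks=[#4:8@104]
After op 6 [order #5] market_sell(qty=6): fills=none; bids=[-] asks=[#4:8@104]
After op 7 cancel(order #4): fills=none; bids=[-] asks=[-]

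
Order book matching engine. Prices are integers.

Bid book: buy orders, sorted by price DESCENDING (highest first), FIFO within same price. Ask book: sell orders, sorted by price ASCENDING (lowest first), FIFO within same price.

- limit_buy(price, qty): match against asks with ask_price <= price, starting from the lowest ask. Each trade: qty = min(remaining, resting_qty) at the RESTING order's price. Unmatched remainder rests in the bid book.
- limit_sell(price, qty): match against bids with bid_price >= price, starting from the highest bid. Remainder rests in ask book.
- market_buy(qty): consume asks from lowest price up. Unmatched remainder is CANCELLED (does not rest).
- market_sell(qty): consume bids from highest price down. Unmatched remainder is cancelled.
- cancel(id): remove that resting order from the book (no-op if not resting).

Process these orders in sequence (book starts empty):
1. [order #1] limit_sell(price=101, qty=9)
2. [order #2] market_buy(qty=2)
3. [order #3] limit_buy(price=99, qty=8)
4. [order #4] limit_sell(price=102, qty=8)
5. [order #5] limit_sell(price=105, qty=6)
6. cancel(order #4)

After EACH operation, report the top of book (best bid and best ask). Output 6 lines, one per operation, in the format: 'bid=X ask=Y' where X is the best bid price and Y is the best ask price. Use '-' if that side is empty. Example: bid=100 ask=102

Answer: bid=- ask=101
bid=- ask=101
bid=99 ask=101
bid=99 ask=101
bid=99 ask=101
bid=99 ask=101

Derivation:
After op 1 [order #1] limit_sell(price=101, qty=9): fills=none; bids=[-] asks=[#1:9@101]
After op 2 [order #2] market_buy(qty=2): fills=#2x#1:2@101; bids=[-] asks=[#1:7@101]
After op 3 [order #3] limit_buy(price=99, qty=8): fills=none; bids=[#3:8@99] asks=[#1:7@101]
After op 4 [order #4] limit_sell(price=102, qty=8): fills=none; bids=[#3:8@99] asks=[#1:7@101 #4:8@102]
After op 5 [order #5] limit_sell(price=105, qty=6): fills=none; bids=[#3:8@99] asks=[#1:7@101 #4:8@102 #5:6@105]
After op 6 cancel(order #4): fills=none; bids=[#3:8@99] asks=[#1:7@101 #5:6@105]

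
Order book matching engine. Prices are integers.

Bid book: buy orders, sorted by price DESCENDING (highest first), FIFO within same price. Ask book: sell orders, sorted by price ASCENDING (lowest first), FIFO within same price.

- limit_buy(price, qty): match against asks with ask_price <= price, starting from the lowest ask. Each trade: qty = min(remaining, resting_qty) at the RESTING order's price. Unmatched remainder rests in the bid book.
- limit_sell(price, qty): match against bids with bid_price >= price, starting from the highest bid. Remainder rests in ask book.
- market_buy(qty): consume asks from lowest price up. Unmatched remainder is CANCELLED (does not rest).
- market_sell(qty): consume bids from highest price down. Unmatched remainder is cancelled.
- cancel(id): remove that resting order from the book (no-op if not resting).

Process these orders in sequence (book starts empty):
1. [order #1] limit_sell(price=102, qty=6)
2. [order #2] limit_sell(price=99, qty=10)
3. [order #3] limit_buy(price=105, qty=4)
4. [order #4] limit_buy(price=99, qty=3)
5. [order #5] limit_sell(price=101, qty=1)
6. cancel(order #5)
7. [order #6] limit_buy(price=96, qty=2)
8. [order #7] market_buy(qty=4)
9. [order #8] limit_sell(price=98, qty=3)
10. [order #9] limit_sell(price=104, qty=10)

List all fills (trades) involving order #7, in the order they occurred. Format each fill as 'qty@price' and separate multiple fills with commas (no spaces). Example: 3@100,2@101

Answer: 3@99,1@102

Derivation:
After op 1 [order #1] limit_sell(price=102, qty=6): fills=none; bids=[-] asks=[#1:6@102]
After op 2 [order #2] limit_sell(price=99, qty=10): fills=none; bids=[-] asks=[#2:10@99 #1:6@102]
After op 3 [order #3] limit_buy(price=105, qty=4): fills=#3x#2:4@99; bids=[-] asks=[#2:6@99 #1:6@102]
After op 4 [order #4] limit_buy(price=99, qty=3): fills=#4x#2:3@99; bids=[-] asks=[#2:3@99 #1:6@102]
After op 5 [order #5] limit_sell(price=101, qty=1): fills=none; bids=[-] asks=[#2:3@99 #5:1@101 #1:6@102]
After op 6 cancel(order #5): fills=none; bids=[-] asks=[#2:3@99 #1:6@102]
After op 7 [order #6] limit_buy(price=96, qty=2): fills=none; bids=[#6:2@96] asks=[#2:3@99 #1:6@102]
After op 8 [order #7] market_buy(qty=4): fills=#7x#2:3@99 #7x#1:1@102; bids=[#6:2@96] asks=[#1:5@102]
After op 9 [order #8] limit_sell(price=98, qty=3): fills=none; bids=[#6:2@96] asks=[#8:3@98 #1:5@102]
After op 10 [order #9] limit_sell(price=104, qty=10): fills=none; bids=[#6:2@96] asks=[#8:3@98 #1:5@102 #9:10@104]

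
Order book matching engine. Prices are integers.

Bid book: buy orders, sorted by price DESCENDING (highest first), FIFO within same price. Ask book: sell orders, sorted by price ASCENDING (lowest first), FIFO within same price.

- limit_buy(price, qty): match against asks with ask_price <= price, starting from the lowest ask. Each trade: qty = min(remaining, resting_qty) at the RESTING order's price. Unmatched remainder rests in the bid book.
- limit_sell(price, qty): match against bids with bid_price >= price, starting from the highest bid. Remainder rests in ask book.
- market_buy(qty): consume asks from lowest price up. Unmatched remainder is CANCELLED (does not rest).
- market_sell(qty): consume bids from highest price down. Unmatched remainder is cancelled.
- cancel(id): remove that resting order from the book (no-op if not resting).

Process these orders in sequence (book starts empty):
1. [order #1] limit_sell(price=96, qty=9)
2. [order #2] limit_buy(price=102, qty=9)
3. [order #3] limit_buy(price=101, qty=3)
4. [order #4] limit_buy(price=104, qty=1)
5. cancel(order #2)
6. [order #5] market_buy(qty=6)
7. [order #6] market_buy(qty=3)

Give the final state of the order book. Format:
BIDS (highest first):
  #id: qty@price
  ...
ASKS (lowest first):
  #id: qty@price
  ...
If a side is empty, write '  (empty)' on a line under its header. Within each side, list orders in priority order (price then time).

After op 1 [order #1] limit_sell(price=96, qty=9): fills=none; bids=[-] asks=[#1:9@96]
After op 2 [order #2] limit_buy(price=102, qty=9): fills=#2x#1:9@96; bids=[-] asks=[-]
After op 3 [order #3] limit_buy(price=101, qty=3): fills=none; bids=[#3:3@101] asks=[-]
After op 4 [order #4] limit_buy(price=104, qty=1): fills=none; bids=[#4:1@104 #3:3@101] asks=[-]
After op 5 cancel(order #2): fills=none; bids=[#4:1@104 #3:3@101] asks=[-]
After op 6 [order #5] market_buy(qty=6): fills=none; bids=[#4:1@104 #3:3@101] asks=[-]
After op 7 [order #6] market_buy(qty=3): fills=none; bids=[#4:1@104 #3:3@101] asks=[-]

Answer: BIDS (highest first):
  #4: 1@104
  #3: 3@101
ASKS (lowest first):
  (empty)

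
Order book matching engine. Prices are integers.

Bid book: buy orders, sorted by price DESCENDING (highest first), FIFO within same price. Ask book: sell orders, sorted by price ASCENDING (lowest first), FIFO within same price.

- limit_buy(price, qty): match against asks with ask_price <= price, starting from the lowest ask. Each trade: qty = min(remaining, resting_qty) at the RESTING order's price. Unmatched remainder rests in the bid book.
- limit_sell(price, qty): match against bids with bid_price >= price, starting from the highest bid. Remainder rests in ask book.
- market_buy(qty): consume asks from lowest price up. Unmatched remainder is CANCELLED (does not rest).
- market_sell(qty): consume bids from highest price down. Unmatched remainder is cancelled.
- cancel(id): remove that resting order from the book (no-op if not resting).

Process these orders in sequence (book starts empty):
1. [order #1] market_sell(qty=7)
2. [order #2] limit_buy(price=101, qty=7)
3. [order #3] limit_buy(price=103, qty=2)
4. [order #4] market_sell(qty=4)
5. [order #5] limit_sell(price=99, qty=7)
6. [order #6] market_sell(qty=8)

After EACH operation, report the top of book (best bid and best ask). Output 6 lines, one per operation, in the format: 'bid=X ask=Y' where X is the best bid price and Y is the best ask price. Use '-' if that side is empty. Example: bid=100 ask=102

Answer: bid=- ask=-
bid=101 ask=-
bid=103 ask=-
bid=101 ask=-
bid=- ask=99
bid=- ask=99

Derivation:
After op 1 [order #1] market_sell(qty=7): fills=none; bids=[-] asks=[-]
After op 2 [order #2] limit_buy(price=101, qty=7): fills=none; bids=[#2:7@101] asks=[-]
After op 3 [order #3] limit_buy(price=103, qty=2): fills=none; bids=[#3:2@103 #2:7@101] asks=[-]
After op 4 [order #4] market_sell(qty=4): fills=#3x#4:2@103 #2x#4:2@101; bids=[#2:5@101] asks=[-]
After op 5 [order #5] limit_sell(price=99, qty=7): fills=#2x#5:5@101; bids=[-] asks=[#5:2@99]
After op 6 [order #6] market_sell(qty=8): fills=none; bids=[-] asks=[#5:2@99]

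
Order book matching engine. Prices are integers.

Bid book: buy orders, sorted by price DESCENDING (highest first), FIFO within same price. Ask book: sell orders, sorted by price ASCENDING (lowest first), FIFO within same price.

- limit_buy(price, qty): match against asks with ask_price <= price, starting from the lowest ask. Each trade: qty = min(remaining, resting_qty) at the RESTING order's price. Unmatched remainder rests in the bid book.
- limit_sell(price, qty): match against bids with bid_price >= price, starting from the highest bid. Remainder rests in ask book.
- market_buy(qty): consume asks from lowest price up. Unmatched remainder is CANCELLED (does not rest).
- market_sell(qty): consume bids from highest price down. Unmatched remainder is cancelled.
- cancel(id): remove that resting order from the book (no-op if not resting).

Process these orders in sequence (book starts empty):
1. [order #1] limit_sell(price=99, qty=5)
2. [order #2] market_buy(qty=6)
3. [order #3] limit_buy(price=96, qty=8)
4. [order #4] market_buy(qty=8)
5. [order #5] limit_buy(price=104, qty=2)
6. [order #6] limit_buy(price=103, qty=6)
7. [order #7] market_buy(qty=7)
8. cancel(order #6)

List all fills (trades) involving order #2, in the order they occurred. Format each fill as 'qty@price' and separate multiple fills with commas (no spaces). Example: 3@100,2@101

After op 1 [order #1] limit_sell(price=99, qty=5): fills=none; bids=[-] asks=[#1:5@99]
After op 2 [order #2] market_buy(qty=6): fills=#2x#1:5@99; bids=[-] asks=[-]
After op 3 [order #3] limit_buy(price=96, qty=8): fills=none; bids=[#3:8@96] asks=[-]
After op 4 [order #4] market_buy(qty=8): fills=none; bids=[#3:8@96] asks=[-]
After op 5 [order #5] limit_buy(price=104, qty=2): fills=none; bids=[#5:2@104 #3:8@96] asks=[-]
After op 6 [order #6] limit_buy(price=103, qty=6): fills=none; bids=[#5:2@104 #6:6@103 #3:8@96] asks=[-]
After op 7 [order #7] market_buy(qty=7): fills=none; bids=[#5:2@104 #6:6@103 #3:8@96] asks=[-]
After op 8 cancel(order #6): fills=none; bids=[#5:2@104 #3:8@96] asks=[-]

Answer: 5@99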